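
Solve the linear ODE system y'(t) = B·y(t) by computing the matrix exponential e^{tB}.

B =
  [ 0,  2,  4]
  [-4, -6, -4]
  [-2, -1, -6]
e^{tB} =
  [4*t*exp(-4*t) + exp(-4*t), 2*t*exp(-4*t), 4*t*exp(-4*t)]
  [-4*t*exp(-4*t), -2*t*exp(-4*t) + exp(-4*t), -4*t*exp(-4*t)]
  [-2*t*exp(-4*t), -t*exp(-4*t), -2*t*exp(-4*t) + exp(-4*t)]

Strategy: write B = P · J · P⁻¹ where J is a Jordan canonical form, so e^{tB} = P · e^{tJ} · P⁻¹, and e^{tJ} can be computed block-by-block.

B has Jordan form
J =
  [-4,  1,  0]
  [ 0, -4,  0]
  [ 0,  0, -4]
(up to reordering of blocks).

Per-block formulas:
  For a 1×1 block at λ = -4: exp(t · [-4]) = [e^(-4t)].
  For a 2×2 Jordan block J_2(-4): exp(t · J_2(-4)) = e^(-4t)·(I + t·N), where N is the 2×2 nilpotent shift.

After assembling e^{tJ} and conjugating by P, we get:

e^{tB} =
  [4*t*exp(-4*t) + exp(-4*t), 2*t*exp(-4*t), 4*t*exp(-4*t)]
  [-4*t*exp(-4*t), -2*t*exp(-4*t) + exp(-4*t), -4*t*exp(-4*t)]
  [-2*t*exp(-4*t), -t*exp(-4*t), -2*t*exp(-4*t) + exp(-4*t)]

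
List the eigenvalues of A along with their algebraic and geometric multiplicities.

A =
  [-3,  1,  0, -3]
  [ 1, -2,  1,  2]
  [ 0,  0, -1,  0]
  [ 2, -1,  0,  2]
λ = -1: alg = 4, geom = 2

Step 1 — factor the characteristic polynomial to read off the algebraic multiplicities:
  χ_A(x) = (x + 1)^4

Step 2 — compute geometric multiplicities via the rank-nullity identity g(λ) = n − rank(A − λI):
  rank(A − (-1)·I) = 2, so dim ker(A − (-1)·I) = n − 2 = 2

Summary:
  λ = -1: algebraic multiplicity = 4, geometric multiplicity = 2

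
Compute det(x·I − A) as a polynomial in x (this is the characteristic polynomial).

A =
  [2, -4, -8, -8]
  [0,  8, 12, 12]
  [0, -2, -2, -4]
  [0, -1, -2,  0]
x^4 - 8*x^3 + 24*x^2 - 32*x + 16

Expanding det(x·I − A) (e.g. by cofactor expansion or by noting that A is similar to its Jordan form J, which has the same characteristic polynomial as A) gives
  χ_A(x) = x^4 - 8*x^3 + 24*x^2 - 32*x + 16
which factors as (x - 2)^4. The eigenvalues (with algebraic multiplicities) are λ = 2 with multiplicity 4.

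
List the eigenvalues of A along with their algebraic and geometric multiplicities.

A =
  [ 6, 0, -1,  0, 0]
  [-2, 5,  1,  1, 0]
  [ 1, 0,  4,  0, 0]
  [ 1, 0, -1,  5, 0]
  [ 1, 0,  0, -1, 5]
λ = 5: alg = 5, geom = 3

Step 1 — factor the characteristic polynomial to read off the algebraic multiplicities:
  χ_A(x) = (x - 5)^5

Step 2 — compute geometric multiplicities via the rank-nullity identity g(λ) = n − rank(A − λI):
  rank(A − (5)·I) = 2, so dim ker(A − (5)·I) = n − 2 = 3

Summary:
  λ = 5: algebraic multiplicity = 5, geometric multiplicity = 3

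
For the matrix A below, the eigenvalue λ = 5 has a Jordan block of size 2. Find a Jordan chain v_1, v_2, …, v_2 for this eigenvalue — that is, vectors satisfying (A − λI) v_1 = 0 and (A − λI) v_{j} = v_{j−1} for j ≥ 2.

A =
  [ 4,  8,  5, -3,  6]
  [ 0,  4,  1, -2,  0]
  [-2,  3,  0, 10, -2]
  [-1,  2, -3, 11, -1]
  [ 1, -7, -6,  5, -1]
A Jordan chain for λ = 5 of length 2:
v_1 = (-1, 0, -2, -1, 1)ᵀ
v_2 = (1, 0, 0, 0, 0)ᵀ

Let N = A − (5)·I. We want v_2 with N^2 v_2 = 0 but N^1 v_2 ≠ 0; then v_{j-1} := N · v_j for j = 2, …, 2.

Pick v_2 = (1, 0, 0, 0, 0)ᵀ.
Then v_1 = N · v_2 = (-1, 0, -2, -1, 1)ᵀ.

Sanity check: (A − (5)·I) v_1 = (0, 0, 0, 0, 0)ᵀ = 0. ✓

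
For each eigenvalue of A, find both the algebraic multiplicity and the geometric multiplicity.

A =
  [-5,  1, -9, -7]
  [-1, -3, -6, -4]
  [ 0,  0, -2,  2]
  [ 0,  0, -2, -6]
λ = -4: alg = 4, geom = 2

Step 1 — factor the characteristic polynomial to read off the algebraic multiplicities:
  χ_A(x) = (x + 4)^4

Step 2 — compute geometric multiplicities via the rank-nullity identity g(λ) = n − rank(A − λI):
  rank(A − (-4)·I) = 2, so dim ker(A − (-4)·I) = n − 2 = 2

Summary:
  λ = -4: algebraic multiplicity = 4, geometric multiplicity = 2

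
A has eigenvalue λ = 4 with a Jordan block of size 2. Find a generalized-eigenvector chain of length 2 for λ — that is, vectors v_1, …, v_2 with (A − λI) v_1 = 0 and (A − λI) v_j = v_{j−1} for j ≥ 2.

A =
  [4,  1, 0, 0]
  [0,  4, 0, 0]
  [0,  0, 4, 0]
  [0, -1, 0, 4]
A Jordan chain for λ = 4 of length 2:
v_1 = (1, 0, 0, -1)ᵀ
v_2 = (0, 1, 0, 0)ᵀ

Let N = A − (4)·I. We want v_2 with N^2 v_2 = 0 but N^1 v_2 ≠ 0; then v_{j-1} := N · v_j for j = 2, …, 2.

Pick v_2 = (0, 1, 0, 0)ᵀ.
Then v_1 = N · v_2 = (1, 0, 0, -1)ᵀ.

Sanity check: (A − (4)·I) v_1 = (0, 0, 0, 0)ᵀ = 0. ✓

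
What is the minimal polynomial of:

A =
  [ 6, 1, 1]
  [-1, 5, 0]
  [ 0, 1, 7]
x^3 - 18*x^2 + 108*x - 216

The characteristic polynomial is χ_A(x) = (x - 6)^3, so the eigenvalues are known. The minimal polynomial is
  m_A(x) = Π_λ (x − λ)^{k_λ}
where k_λ is the size of the *largest* Jordan block for λ (equivalently, the smallest k with (A − λI)^k v = 0 for every generalised eigenvector v of λ).

  λ = 6: largest Jordan block has size 3, contributing (x − 6)^3

So m_A(x) = (x - 6)^3 = x^3 - 18*x^2 + 108*x - 216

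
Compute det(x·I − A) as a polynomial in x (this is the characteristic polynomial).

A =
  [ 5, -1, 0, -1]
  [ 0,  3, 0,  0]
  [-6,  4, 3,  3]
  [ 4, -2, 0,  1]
x^4 - 12*x^3 + 54*x^2 - 108*x + 81

Expanding det(x·I − A) (e.g. by cofactor expansion or by noting that A is similar to its Jordan form J, which has the same characteristic polynomial as A) gives
  χ_A(x) = x^4 - 12*x^3 + 54*x^2 - 108*x + 81
which factors as (x - 3)^4. The eigenvalues (with algebraic multiplicities) are λ = 3 with multiplicity 4.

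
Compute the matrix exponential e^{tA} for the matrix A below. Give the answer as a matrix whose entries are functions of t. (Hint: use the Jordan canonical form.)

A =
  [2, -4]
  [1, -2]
e^{tA} =
  [2*t + 1, -4*t]
  [t, 1 - 2*t]

Strategy: write A = P · J · P⁻¹ where J is a Jordan canonical form, so e^{tA} = P · e^{tJ} · P⁻¹, and e^{tJ} can be computed block-by-block.

A has Jordan form
J =
  [0, 1]
  [0, 0]
(up to reordering of blocks).

Per-block formulas:
  For a 2×2 Jordan block J_2(0): exp(t · J_2(0)) = e^(0t)·(I + t·N), where N is the 2×2 nilpotent shift.

After assembling e^{tJ} and conjugating by P, we get:

e^{tA} =
  [2*t + 1, -4*t]
  [t, 1 - 2*t]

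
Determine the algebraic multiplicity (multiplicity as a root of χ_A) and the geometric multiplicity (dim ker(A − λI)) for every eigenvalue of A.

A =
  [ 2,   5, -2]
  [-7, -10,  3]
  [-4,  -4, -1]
λ = -3: alg = 3, geom = 1

Step 1 — factor the characteristic polynomial to read off the algebraic multiplicities:
  χ_A(x) = (x + 3)^3

Step 2 — compute geometric multiplicities via the rank-nullity identity g(λ) = n − rank(A − λI):
  rank(A − (-3)·I) = 2, so dim ker(A − (-3)·I) = n − 2 = 1

Summary:
  λ = -3: algebraic multiplicity = 3, geometric multiplicity = 1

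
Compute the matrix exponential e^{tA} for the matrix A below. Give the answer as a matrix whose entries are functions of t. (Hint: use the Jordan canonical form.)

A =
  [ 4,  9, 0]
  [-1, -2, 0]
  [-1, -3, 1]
e^{tA} =
  [3*t*exp(t) + exp(t), 9*t*exp(t), 0]
  [-t*exp(t), -3*t*exp(t) + exp(t), 0]
  [-t*exp(t), -3*t*exp(t), exp(t)]

Strategy: write A = P · J · P⁻¹ where J is a Jordan canonical form, so e^{tA} = P · e^{tJ} · P⁻¹, and e^{tJ} can be computed block-by-block.

A has Jordan form
J =
  [1, 1, 0]
  [0, 1, 0]
  [0, 0, 1]
(up to reordering of blocks).

Per-block formulas:
  For a 2×2 Jordan block J_2(1): exp(t · J_2(1)) = e^(1t)·(I + t·N), where N is the 2×2 nilpotent shift.
  For a 1×1 block at λ = 1: exp(t · [1]) = [e^(1t)].

After assembling e^{tJ} and conjugating by P, we get:

e^{tA} =
  [3*t*exp(t) + exp(t), 9*t*exp(t), 0]
  [-t*exp(t), -3*t*exp(t) + exp(t), 0]
  [-t*exp(t), -3*t*exp(t), exp(t)]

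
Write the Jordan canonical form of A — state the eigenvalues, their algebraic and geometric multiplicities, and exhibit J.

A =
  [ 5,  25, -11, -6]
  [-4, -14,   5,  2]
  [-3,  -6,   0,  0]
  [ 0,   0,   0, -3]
J_3(-3) ⊕ J_1(-3)

The characteristic polynomial is
  det(x·I − A) = x^4 + 12*x^3 + 54*x^2 + 108*x + 81 = (x + 3)^4

Eigenvalues and multiplicities (the geometric multiplicity of λ is n − rank(A − λI), which equals the number of Jordan blocks for λ):
  λ = -3: algebraic multiplicity = 4, geometric multiplicity = 2

Determining the block sizes for each eigenvalue:
  λ = -3: with am = 4 and gm = 2, the partition is not yet determined (e.g. several partitions of 4 into 2 parts exist). Let N = A − (-3)·I. Computing rank(N^1) = 2, rank(N^2) = 1, rank(N^3) = 0; the number of blocks of size ≥ j is rank(N^{j−1}) − rank(N^j), giving [2, 1, 1]. So we have 1 block(s) of size 3, 1 block(s) of size 1 → block sizes [3, 1]

Assembling the blocks gives a Jordan form
J =
  [-3,  1,  0,  0]
  [ 0, -3,  1,  0]
  [ 0,  0, -3,  0]
  [ 0,  0,  0, -3]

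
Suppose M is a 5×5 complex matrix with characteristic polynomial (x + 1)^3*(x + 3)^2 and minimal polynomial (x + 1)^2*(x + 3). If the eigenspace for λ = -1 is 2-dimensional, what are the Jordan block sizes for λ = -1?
Block sizes for λ = -1: [2, 1]

Step 1 — from the characteristic polynomial, algebraic multiplicity of λ = -1 is 3. From dim ker(M − (-1)·I) = 2, there are exactly 2 Jordan blocks for λ = -1.
Step 2 — from the minimal polynomial, the factor (x + 1)^2 tells us the largest block for λ = -1 has size 2.
Step 3 — with total size 3, 2 blocks, and largest block 2, the block sizes (in nonincreasing order) are [2, 1].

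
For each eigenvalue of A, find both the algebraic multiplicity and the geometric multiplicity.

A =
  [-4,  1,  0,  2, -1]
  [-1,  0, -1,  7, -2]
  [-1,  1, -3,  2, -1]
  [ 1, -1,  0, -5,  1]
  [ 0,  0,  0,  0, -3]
λ = -3: alg = 5, geom = 3

Step 1 — factor the characteristic polynomial to read off the algebraic multiplicities:
  χ_A(x) = (x + 3)^5

Step 2 — compute geometric multiplicities via the rank-nullity identity g(λ) = n − rank(A − λI):
  rank(A − (-3)·I) = 2, so dim ker(A − (-3)·I) = n − 2 = 3

Summary:
  λ = -3: algebraic multiplicity = 5, geometric multiplicity = 3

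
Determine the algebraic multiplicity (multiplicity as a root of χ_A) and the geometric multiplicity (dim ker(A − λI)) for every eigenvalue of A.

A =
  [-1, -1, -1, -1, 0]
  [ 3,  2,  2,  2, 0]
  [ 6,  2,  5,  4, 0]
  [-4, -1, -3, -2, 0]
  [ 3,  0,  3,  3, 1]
λ = 1: alg = 5, geom = 3

Step 1 — factor the characteristic polynomial to read off the algebraic multiplicities:
  χ_A(x) = (x - 1)^5

Step 2 — compute geometric multiplicities via the rank-nullity identity g(λ) = n − rank(A − λI):
  rank(A − (1)·I) = 2, so dim ker(A − (1)·I) = n − 2 = 3

Summary:
  λ = 1: algebraic multiplicity = 5, geometric multiplicity = 3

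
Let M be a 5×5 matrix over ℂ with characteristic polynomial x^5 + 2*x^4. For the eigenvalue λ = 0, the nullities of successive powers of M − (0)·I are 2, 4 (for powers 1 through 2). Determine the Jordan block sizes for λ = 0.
Block sizes for λ = 0: [2, 2]

From the dimensions of kernels of powers, the number of Jordan blocks of size at least j is d_j − d_{j−1} where d_j = dim ker(N^j) (with d_0 = 0). Computing the differences gives [2, 2].
The number of blocks of size exactly k is (#blocks of size ≥ k) − (#blocks of size ≥ k + 1), so the partition is: 2 block(s) of size 2.
In nonincreasing order the block sizes are [2, 2].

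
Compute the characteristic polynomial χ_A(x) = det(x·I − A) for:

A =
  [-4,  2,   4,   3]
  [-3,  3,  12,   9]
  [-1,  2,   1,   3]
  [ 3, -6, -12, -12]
x^4 + 12*x^3 + 54*x^2 + 108*x + 81

Expanding det(x·I − A) (e.g. by cofactor expansion or by noting that A is similar to its Jordan form J, which has the same characteristic polynomial as A) gives
  χ_A(x) = x^4 + 12*x^3 + 54*x^2 + 108*x + 81
which factors as (x + 3)^4. The eigenvalues (with algebraic multiplicities) are λ = -3 with multiplicity 4.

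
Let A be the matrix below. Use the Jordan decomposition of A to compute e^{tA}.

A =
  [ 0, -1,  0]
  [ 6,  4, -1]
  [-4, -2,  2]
e^{tA} =
  [-t^2*exp(2*t) - 2*t*exp(2*t) + exp(2*t), -t*exp(2*t), t^2*exp(2*t)/2]
  [2*t^2*exp(2*t) + 6*t*exp(2*t), 2*t*exp(2*t) + exp(2*t), -t^2*exp(2*t) - t*exp(2*t)]
  [-2*t^2*exp(2*t) - 4*t*exp(2*t), -2*t*exp(2*t), t^2*exp(2*t) + exp(2*t)]

Strategy: write A = P · J · P⁻¹ where J is a Jordan canonical form, so e^{tA} = P · e^{tJ} · P⁻¹, and e^{tJ} can be computed block-by-block.

A has Jordan form
J =
  [2, 1, 0]
  [0, 2, 1]
  [0, 0, 2]
(up to reordering of blocks).

Per-block formulas:
  For a 3×3 Jordan block J_3(2): exp(t · J_3(2)) = e^(2t)·(I + t·N + (t^2/2)·N^2), where N is the 3×3 nilpotent shift.

After assembling e^{tJ} and conjugating by P, we get:

e^{tA} =
  [-t^2*exp(2*t) - 2*t*exp(2*t) + exp(2*t), -t*exp(2*t), t^2*exp(2*t)/2]
  [2*t^2*exp(2*t) + 6*t*exp(2*t), 2*t*exp(2*t) + exp(2*t), -t^2*exp(2*t) - t*exp(2*t)]
  [-2*t^2*exp(2*t) - 4*t*exp(2*t), -2*t*exp(2*t), t^2*exp(2*t) + exp(2*t)]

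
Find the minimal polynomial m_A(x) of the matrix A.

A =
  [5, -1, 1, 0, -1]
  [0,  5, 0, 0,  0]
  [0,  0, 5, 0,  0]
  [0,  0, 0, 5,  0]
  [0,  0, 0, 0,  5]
x^2 - 10*x + 25

The characteristic polynomial is χ_A(x) = (x - 5)^5, so the eigenvalues are known. The minimal polynomial is
  m_A(x) = Π_λ (x − λ)^{k_λ}
where k_λ is the size of the *largest* Jordan block for λ (equivalently, the smallest k with (A − λI)^k v = 0 for every generalised eigenvector v of λ).

  λ = 5: largest Jordan block has size 2, contributing (x − 5)^2

So m_A(x) = (x - 5)^2 = x^2 - 10*x + 25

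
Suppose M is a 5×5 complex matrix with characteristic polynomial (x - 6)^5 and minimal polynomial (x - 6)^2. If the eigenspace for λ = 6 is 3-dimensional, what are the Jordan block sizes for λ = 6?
Block sizes for λ = 6: [2, 2, 1]

Step 1 — from the characteristic polynomial, algebraic multiplicity of λ = 6 is 5. From dim ker(M − (6)·I) = 3, there are exactly 3 Jordan blocks for λ = 6.
Step 2 — from the minimal polynomial, the factor (x − 6)^2 tells us the largest block for λ = 6 has size 2.
Step 3 — with total size 5, 3 blocks, and largest block 2, the block sizes (in nonincreasing order) are [2, 2, 1].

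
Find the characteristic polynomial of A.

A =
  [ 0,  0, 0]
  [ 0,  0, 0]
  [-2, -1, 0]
x^3

Expanding det(x·I − A) (e.g. by cofactor expansion or by noting that A is similar to its Jordan form J, which has the same characteristic polynomial as A) gives
  χ_A(x) = x^3
which factors as x^3. The eigenvalues (with algebraic multiplicities) are λ = 0 with multiplicity 3.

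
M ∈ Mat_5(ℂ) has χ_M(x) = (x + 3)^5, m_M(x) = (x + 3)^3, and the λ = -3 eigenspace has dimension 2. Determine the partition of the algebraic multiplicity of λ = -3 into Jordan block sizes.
Block sizes for λ = -3: [3, 2]

Step 1 — from the characteristic polynomial, algebraic multiplicity of λ = -3 is 5. From dim ker(M − (-3)·I) = 2, there are exactly 2 Jordan blocks for λ = -3.
Step 2 — from the minimal polynomial, the factor (x + 3)^3 tells us the largest block for λ = -3 has size 3.
Step 3 — with total size 5, 2 blocks, and largest block 3, the block sizes (in nonincreasing order) are [3, 2].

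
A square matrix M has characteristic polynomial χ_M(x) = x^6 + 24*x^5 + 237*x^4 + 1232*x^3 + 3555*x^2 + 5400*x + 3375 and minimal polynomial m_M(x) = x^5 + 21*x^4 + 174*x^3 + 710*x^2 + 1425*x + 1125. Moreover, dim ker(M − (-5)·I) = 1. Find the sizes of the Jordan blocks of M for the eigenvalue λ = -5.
Block sizes for λ = -5: [3]

Step 1 — from the characteristic polynomial, algebraic multiplicity of λ = -5 is 3. From dim ker(M − (-5)·I) = 1, there are exactly 1 Jordan blocks for λ = -5.
Step 2 — from the minimal polynomial, the factor (x + 5)^3 tells us the largest block for λ = -5 has size 3.
Step 3 — with total size 3, 1 blocks, and largest block 3, the block sizes (in nonincreasing order) are [3].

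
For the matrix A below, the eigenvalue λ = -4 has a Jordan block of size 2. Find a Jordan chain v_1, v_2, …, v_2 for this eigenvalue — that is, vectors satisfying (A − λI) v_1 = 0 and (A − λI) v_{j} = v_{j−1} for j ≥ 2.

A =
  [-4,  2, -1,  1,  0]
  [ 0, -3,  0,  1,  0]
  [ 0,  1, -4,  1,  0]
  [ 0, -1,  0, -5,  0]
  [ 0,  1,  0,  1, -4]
A Jordan chain for λ = -4 of length 2:
v_1 = (2, 1, 1, -1, 1)ᵀ
v_2 = (0, 1, 0, 0, 0)ᵀ

Let N = A − (-4)·I. We want v_2 with N^2 v_2 = 0 but N^1 v_2 ≠ 0; then v_{j-1} := N · v_j for j = 2, …, 2.

Pick v_2 = (0, 1, 0, 0, 0)ᵀ.
Then v_1 = N · v_2 = (2, 1, 1, -1, 1)ᵀ.

Sanity check: (A − (-4)·I) v_1 = (0, 0, 0, 0, 0)ᵀ = 0. ✓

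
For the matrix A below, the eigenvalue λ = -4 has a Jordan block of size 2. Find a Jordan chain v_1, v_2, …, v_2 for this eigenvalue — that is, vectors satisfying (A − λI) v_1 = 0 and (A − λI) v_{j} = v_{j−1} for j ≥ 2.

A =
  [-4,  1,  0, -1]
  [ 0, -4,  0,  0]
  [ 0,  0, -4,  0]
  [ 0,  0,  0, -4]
A Jordan chain for λ = -4 of length 2:
v_1 = (1, 0, 0, 0)ᵀ
v_2 = (0, 1, 0, 0)ᵀ

Let N = A − (-4)·I. We want v_2 with N^2 v_2 = 0 but N^1 v_2 ≠ 0; then v_{j-1} := N · v_j for j = 2, …, 2.

Pick v_2 = (0, 1, 0, 0)ᵀ.
Then v_1 = N · v_2 = (1, 0, 0, 0)ᵀ.

Sanity check: (A − (-4)·I) v_1 = (0, 0, 0, 0)ᵀ = 0. ✓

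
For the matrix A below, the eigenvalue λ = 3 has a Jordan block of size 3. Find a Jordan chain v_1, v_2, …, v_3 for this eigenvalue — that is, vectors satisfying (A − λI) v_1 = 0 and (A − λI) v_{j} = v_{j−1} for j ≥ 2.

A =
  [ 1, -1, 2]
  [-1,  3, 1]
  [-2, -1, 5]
A Jordan chain for λ = 3 of length 3:
v_1 = (1, 0, 1)ᵀ
v_2 = (-2, -1, -2)ᵀ
v_3 = (1, 0, 0)ᵀ

Let N = A − (3)·I. We want v_3 with N^3 v_3 = 0 but N^2 v_3 ≠ 0; then v_{j-1} := N · v_j for j = 3, …, 2.

Pick v_3 = (1, 0, 0)ᵀ.
Then v_2 = N · v_3 = (-2, -1, -2)ᵀ.
Then v_1 = N · v_2 = (1, 0, 1)ᵀ.

Sanity check: (A − (3)·I) v_1 = (0, 0, 0)ᵀ = 0. ✓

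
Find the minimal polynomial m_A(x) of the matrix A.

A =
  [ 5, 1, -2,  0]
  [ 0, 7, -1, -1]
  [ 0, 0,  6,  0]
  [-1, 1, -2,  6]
x^3 - 18*x^2 + 108*x - 216

The characteristic polynomial is χ_A(x) = (x - 6)^4, so the eigenvalues are known. The minimal polynomial is
  m_A(x) = Π_λ (x − λ)^{k_λ}
where k_λ is the size of the *largest* Jordan block for λ (equivalently, the smallest k with (A − λI)^k v = 0 for every generalised eigenvector v of λ).

  λ = 6: largest Jordan block has size 3, contributing (x − 6)^3

So m_A(x) = (x - 6)^3 = x^3 - 18*x^2 + 108*x - 216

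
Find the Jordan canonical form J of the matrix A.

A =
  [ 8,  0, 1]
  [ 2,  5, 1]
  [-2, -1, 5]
J_3(6)

The characteristic polynomial is
  det(x·I − A) = x^3 - 18*x^2 + 108*x - 216 = (x - 6)^3

Eigenvalues and multiplicities (the geometric multiplicity of λ is n − rank(A − λI), which equals the number of Jordan blocks for λ):
  λ = 6: algebraic multiplicity = 3, geometric multiplicity = 1

Determining the block sizes for each eigenvalue:
  λ = 6: one block (gm = 1), so the single block has size am = 3 → block sizes [3]

Assembling the blocks gives a Jordan form
J =
  [6, 1, 0]
  [0, 6, 1]
  [0, 0, 6]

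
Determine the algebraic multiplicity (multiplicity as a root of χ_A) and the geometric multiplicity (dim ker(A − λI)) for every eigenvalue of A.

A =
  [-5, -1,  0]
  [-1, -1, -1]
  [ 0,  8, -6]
λ = -4: alg = 3, geom = 1

Step 1 — factor the characteristic polynomial to read off the algebraic multiplicities:
  χ_A(x) = (x + 4)^3

Step 2 — compute geometric multiplicities via the rank-nullity identity g(λ) = n − rank(A − λI):
  rank(A − (-4)·I) = 2, so dim ker(A − (-4)·I) = n − 2 = 1

Summary:
  λ = -4: algebraic multiplicity = 3, geometric multiplicity = 1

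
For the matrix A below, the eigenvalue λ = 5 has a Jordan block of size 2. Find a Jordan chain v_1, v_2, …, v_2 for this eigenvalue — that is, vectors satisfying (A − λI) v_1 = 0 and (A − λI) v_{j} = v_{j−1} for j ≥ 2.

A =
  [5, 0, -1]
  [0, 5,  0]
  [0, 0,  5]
A Jordan chain for λ = 5 of length 2:
v_1 = (-1, 0, 0)ᵀ
v_2 = (0, 0, 1)ᵀ

Let N = A − (5)·I. We want v_2 with N^2 v_2 = 0 but N^1 v_2 ≠ 0; then v_{j-1} := N · v_j for j = 2, …, 2.

Pick v_2 = (0, 0, 1)ᵀ.
Then v_1 = N · v_2 = (-1, 0, 0)ᵀ.

Sanity check: (A − (5)·I) v_1 = (0, 0, 0)ᵀ = 0. ✓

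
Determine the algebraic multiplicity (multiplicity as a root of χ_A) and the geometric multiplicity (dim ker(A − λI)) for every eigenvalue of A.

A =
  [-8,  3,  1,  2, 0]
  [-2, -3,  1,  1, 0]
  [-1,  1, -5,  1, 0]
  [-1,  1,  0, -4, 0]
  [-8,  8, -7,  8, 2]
λ = -5: alg = 4, geom = 2; λ = 2: alg = 1, geom = 1

Step 1 — factor the characteristic polynomial to read off the algebraic multiplicities:
  χ_A(x) = (x - 2)*(x + 5)^4

Step 2 — compute geometric multiplicities via the rank-nullity identity g(λ) = n − rank(A − λI):
  rank(A − (-5)·I) = 3, so dim ker(A − (-5)·I) = n − 3 = 2
  rank(A − (2)·I) = 4, so dim ker(A − (2)·I) = n − 4 = 1

Summary:
  λ = -5: algebraic multiplicity = 4, geometric multiplicity = 2
  λ = 2: algebraic multiplicity = 1, geometric multiplicity = 1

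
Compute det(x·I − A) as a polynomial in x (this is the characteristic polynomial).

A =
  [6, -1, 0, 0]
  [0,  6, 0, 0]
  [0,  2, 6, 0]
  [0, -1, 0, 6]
x^4 - 24*x^3 + 216*x^2 - 864*x + 1296

Expanding det(x·I − A) (e.g. by cofactor expansion or by noting that A is similar to its Jordan form J, which has the same characteristic polynomial as A) gives
  χ_A(x) = x^4 - 24*x^3 + 216*x^2 - 864*x + 1296
which factors as (x - 6)^4. The eigenvalues (with algebraic multiplicities) are λ = 6 with multiplicity 4.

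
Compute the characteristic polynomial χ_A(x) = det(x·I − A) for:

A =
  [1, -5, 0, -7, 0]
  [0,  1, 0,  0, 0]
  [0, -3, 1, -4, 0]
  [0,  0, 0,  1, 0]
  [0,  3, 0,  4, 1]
x^5 - 5*x^4 + 10*x^3 - 10*x^2 + 5*x - 1

Expanding det(x·I − A) (e.g. by cofactor expansion or by noting that A is similar to its Jordan form J, which has the same characteristic polynomial as A) gives
  χ_A(x) = x^5 - 5*x^4 + 10*x^3 - 10*x^2 + 5*x - 1
which factors as (x - 1)^5. The eigenvalues (with algebraic multiplicities) are λ = 1 with multiplicity 5.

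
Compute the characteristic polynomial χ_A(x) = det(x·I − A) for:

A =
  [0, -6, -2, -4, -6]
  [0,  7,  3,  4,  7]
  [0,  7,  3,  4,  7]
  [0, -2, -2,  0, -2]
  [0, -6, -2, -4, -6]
x^5 - 4*x^4 + 4*x^3

Expanding det(x·I − A) (e.g. by cofactor expansion or by noting that A is similar to its Jordan form J, which has the same characteristic polynomial as A) gives
  χ_A(x) = x^5 - 4*x^4 + 4*x^3
which factors as x^3*(x - 2)^2. The eigenvalues (with algebraic multiplicities) are λ = 0 with multiplicity 3, λ = 2 with multiplicity 2.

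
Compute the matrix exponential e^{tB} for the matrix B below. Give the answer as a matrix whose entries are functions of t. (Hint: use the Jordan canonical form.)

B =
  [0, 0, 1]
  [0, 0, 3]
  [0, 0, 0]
e^{tB} =
  [1, 0, t]
  [0, 1, 3*t]
  [0, 0, 1]

Strategy: write B = P · J · P⁻¹ where J is a Jordan canonical form, so e^{tB} = P · e^{tJ} · P⁻¹, and e^{tJ} can be computed block-by-block.

B has Jordan form
J =
  [0, 1, 0]
  [0, 0, 0]
  [0, 0, 0]
(up to reordering of blocks).

Per-block formulas:
  For a 2×2 Jordan block J_2(0): exp(t · J_2(0)) = e^(0t)·(I + t·N), where N is the 2×2 nilpotent shift.
  For a 1×1 block at λ = 0: exp(t · [0]) = [e^(0t)].

After assembling e^{tJ} and conjugating by P, we get:

e^{tB} =
  [1, 0, t]
  [0, 1, 3*t]
  [0, 0, 1]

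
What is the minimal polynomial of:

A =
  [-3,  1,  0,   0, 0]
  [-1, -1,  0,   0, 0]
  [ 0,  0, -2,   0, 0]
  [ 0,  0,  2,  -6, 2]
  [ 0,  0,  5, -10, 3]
x^3 + 5*x^2 + 8*x + 4

The characteristic polynomial is χ_A(x) = (x + 1)*(x + 2)^4, so the eigenvalues are known. The minimal polynomial is
  m_A(x) = Π_λ (x − λ)^{k_λ}
where k_λ is the size of the *largest* Jordan block for λ (equivalently, the smallest k with (A − λI)^k v = 0 for every generalised eigenvector v of λ).

  λ = -2: largest Jordan block has size 2, contributing (x + 2)^2
  λ = -1: largest Jordan block has size 1, contributing (x + 1)

So m_A(x) = (x + 1)*(x + 2)^2 = x^3 + 5*x^2 + 8*x + 4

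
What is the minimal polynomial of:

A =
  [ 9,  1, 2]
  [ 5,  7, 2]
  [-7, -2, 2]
x^3 - 18*x^2 + 108*x - 216

The characteristic polynomial is χ_A(x) = (x - 6)^3, so the eigenvalues are known. The minimal polynomial is
  m_A(x) = Π_λ (x − λ)^{k_λ}
where k_λ is the size of the *largest* Jordan block for λ (equivalently, the smallest k with (A − λI)^k v = 0 for every generalised eigenvector v of λ).

  λ = 6: largest Jordan block has size 3, contributing (x − 6)^3

So m_A(x) = (x - 6)^3 = x^3 - 18*x^2 + 108*x - 216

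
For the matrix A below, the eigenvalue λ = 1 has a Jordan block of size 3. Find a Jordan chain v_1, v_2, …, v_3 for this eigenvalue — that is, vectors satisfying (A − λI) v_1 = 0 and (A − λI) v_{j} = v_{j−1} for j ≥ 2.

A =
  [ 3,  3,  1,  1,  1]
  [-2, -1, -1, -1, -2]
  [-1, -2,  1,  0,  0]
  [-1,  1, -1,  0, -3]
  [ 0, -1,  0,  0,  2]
A Jordan chain for λ = 1 of length 3:
v_1 = (-4, 2, 2, -2, 2)ᵀ
v_2 = (2, -2, -1, -1, 0)ᵀ
v_3 = (1, 0, 0, 0, 0)ᵀ

Let N = A − (1)·I. We want v_3 with N^3 v_3 = 0 but N^2 v_3 ≠ 0; then v_{j-1} := N · v_j for j = 3, …, 2.

Pick v_3 = (1, 0, 0, 0, 0)ᵀ.
Then v_2 = N · v_3 = (2, -2, -1, -1, 0)ᵀ.
Then v_1 = N · v_2 = (-4, 2, 2, -2, 2)ᵀ.

Sanity check: (A − (1)·I) v_1 = (0, 0, 0, 0, 0)ᵀ = 0. ✓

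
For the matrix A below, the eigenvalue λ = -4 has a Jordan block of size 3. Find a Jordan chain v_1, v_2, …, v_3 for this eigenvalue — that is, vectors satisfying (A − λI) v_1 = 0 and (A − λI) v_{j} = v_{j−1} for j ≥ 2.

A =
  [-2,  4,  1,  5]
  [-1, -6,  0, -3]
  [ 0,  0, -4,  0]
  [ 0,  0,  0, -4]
A Jordan chain for λ = -4 of length 3:
v_1 = (2, -1, 0, 0)ᵀ
v_2 = (1, 0, 0, 0)ᵀ
v_3 = (0, 0, 1, 0)ᵀ

Let N = A − (-4)·I. We want v_3 with N^3 v_3 = 0 but N^2 v_3 ≠ 0; then v_{j-1} := N · v_j for j = 3, …, 2.

Pick v_3 = (0, 0, 1, 0)ᵀ.
Then v_2 = N · v_3 = (1, 0, 0, 0)ᵀ.
Then v_1 = N · v_2 = (2, -1, 0, 0)ᵀ.

Sanity check: (A − (-4)·I) v_1 = (0, 0, 0, 0)ᵀ = 0. ✓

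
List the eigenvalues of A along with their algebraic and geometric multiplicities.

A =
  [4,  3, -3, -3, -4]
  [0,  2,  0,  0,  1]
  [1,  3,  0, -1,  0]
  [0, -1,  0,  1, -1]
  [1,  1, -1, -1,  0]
λ = 1: alg = 3, geom = 2; λ = 2: alg = 2, geom = 1

Step 1 — factor the characteristic polynomial to read off the algebraic multiplicities:
  χ_A(x) = (x - 2)^2*(x - 1)^3

Step 2 — compute geometric multiplicities via the rank-nullity identity g(λ) = n − rank(A − λI):
  rank(A − (1)·I) = 3, so dim ker(A − (1)·I) = n − 3 = 2
  rank(A − (2)·I) = 4, so dim ker(A − (2)·I) = n − 4 = 1

Summary:
  λ = 1: algebraic multiplicity = 3, geometric multiplicity = 2
  λ = 2: algebraic multiplicity = 2, geometric multiplicity = 1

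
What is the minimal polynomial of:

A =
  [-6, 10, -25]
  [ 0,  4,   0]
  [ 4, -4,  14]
x^2 - 8*x + 16

The characteristic polynomial is χ_A(x) = (x - 4)^3, so the eigenvalues are known. The minimal polynomial is
  m_A(x) = Π_λ (x − λ)^{k_λ}
where k_λ is the size of the *largest* Jordan block for λ (equivalently, the smallest k with (A − λI)^k v = 0 for every generalised eigenvector v of λ).

  λ = 4: largest Jordan block has size 2, contributing (x − 4)^2

So m_A(x) = (x - 4)^2 = x^2 - 8*x + 16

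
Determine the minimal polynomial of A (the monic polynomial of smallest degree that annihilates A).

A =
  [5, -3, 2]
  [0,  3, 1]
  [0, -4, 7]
x^3 - 15*x^2 + 75*x - 125

The characteristic polynomial is χ_A(x) = (x - 5)^3, so the eigenvalues are known. The minimal polynomial is
  m_A(x) = Π_λ (x − λ)^{k_λ}
where k_λ is the size of the *largest* Jordan block for λ (equivalently, the smallest k with (A − λI)^k v = 0 for every generalised eigenvector v of λ).

  λ = 5: largest Jordan block has size 3, contributing (x − 5)^3

So m_A(x) = (x - 5)^3 = x^3 - 15*x^2 + 75*x - 125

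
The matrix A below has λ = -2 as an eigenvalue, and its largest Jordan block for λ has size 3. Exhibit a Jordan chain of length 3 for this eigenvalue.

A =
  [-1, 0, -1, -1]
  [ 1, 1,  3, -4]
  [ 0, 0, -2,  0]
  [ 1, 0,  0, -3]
A Jordan chain for λ = -2 of length 3:
v_1 = (1, 1, 0, 1)ᵀ
v_2 = (1, 0, 0, 0)ᵀ
v_3 = (0, 1, -1, 0)ᵀ

Let N = A − (-2)·I. We want v_3 with N^3 v_3 = 0 but N^2 v_3 ≠ 0; then v_{j-1} := N · v_j for j = 3, …, 2.

Pick v_3 = (0, 1, -1, 0)ᵀ.
Then v_2 = N · v_3 = (1, 0, 0, 0)ᵀ.
Then v_1 = N · v_2 = (1, 1, 0, 1)ᵀ.

Sanity check: (A − (-2)·I) v_1 = (0, 0, 0, 0)ᵀ = 0. ✓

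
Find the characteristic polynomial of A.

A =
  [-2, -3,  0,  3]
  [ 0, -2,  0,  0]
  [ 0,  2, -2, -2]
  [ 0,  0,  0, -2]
x^4 + 8*x^3 + 24*x^2 + 32*x + 16

Expanding det(x·I − A) (e.g. by cofactor expansion or by noting that A is similar to its Jordan form J, which has the same characteristic polynomial as A) gives
  χ_A(x) = x^4 + 8*x^3 + 24*x^2 + 32*x + 16
which factors as (x + 2)^4. The eigenvalues (with algebraic multiplicities) are λ = -2 with multiplicity 4.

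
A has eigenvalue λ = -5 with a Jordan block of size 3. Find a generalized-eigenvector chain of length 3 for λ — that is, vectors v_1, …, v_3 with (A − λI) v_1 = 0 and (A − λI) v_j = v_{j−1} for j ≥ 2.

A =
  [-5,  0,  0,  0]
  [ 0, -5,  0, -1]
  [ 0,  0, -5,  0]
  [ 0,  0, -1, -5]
A Jordan chain for λ = -5 of length 3:
v_1 = (0, 1, 0, 0)ᵀ
v_2 = (0, 0, 0, -1)ᵀ
v_3 = (0, 0, 1, 0)ᵀ

Let N = A − (-5)·I. We want v_3 with N^3 v_3 = 0 but N^2 v_3 ≠ 0; then v_{j-1} := N · v_j for j = 3, …, 2.

Pick v_3 = (0, 0, 1, 0)ᵀ.
Then v_2 = N · v_3 = (0, 0, 0, -1)ᵀ.
Then v_1 = N · v_2 = (0, 1, 0, 0)ᵀ.

Sanity check: (A − (-5)·I) v_1 = (0, 0, 0, 0)ᵀ = 0. ✓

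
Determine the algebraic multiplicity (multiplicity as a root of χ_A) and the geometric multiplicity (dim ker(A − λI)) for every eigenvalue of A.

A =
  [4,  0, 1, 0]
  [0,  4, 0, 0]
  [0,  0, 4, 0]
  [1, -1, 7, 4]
λ = 4: alg = 4, geom = 2

Step 1 — factor the characteristic polynomial to read off the algebraic multiplicities:
  χ_A(x) = (x - 4)^4

Step 2 — compute geometric multiplicities via the rank-nullity identity g(λ) = n − rank(A − λI):
  rank(A − (4)·I) = 2, so dim ker(A − (4)·I) = n − 2 = 2

Summary:
  λ = 4: algebraic multiplicity = 4, geometric multiplicity = 2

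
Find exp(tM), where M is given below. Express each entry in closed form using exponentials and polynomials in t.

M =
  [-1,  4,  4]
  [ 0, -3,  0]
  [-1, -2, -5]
e^{tM} =
  [2*t*exp(-3*t) + exp(-3*t), 4*t*exp(-3*t), 4*t*exp(-3*t)]
  [0, exp(-3*t), 0]
  [-t*exp(-3*t), -2*t*exp(-3*t), -2*t*exp(-3*t) + exp(-3*t)]

Strategy: write M = P · J · P⁻¹ where J is a Jordan canonical form, so e^{tM} = P · e^{tJ} · P⁻¹, and e^{tJ} can be computed block-by-block.

M has Jordan form
J =
  [-3,  1,  0]
  [ 0, -3,  0]
  [ 0,  0, -3]
(up to reordering of blocks).

Per-block formulas:
  For a 1×1 block at λ = -3: exp(t · [-3]) = [e^(-3t)].
  For a 2×2 Jordan block J_2(-3): exp(t · J_2(-3)) = e^(-3t)·(I + t·N), where N is the 2×2 nilpotent shift.

After assembling e^{tJ} and conjugating by P, we get:

e^{tM} =
  [2*t*exp(-3*t) + exp(-3*t), 4*t*exp(-3*t), 4*t*exp(-3*t)]
  [0, exp(-3*t), 0]
  [-t*exp(-3*t), -2*t*exp(-3*t), -2*t*exp(-3*t) + exp(-3*t)]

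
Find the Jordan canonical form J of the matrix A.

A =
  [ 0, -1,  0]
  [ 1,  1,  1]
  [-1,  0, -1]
J_3(0)

The characteristic polynomial is
  det(x·I − A) = x^3

Eigenvalues and multiplicities (the geometric multiplicity of λ is n − rank(A − λI), which equals the number of Jordan blocks for λ):
  λ = 0: algebraic multiplicity = 3, geometric multiplicity = 1

Determining the block sizes for each eigenvalue:
  λ = 0: one block (gm = 1), so the single block has size am = 3 → block sizes [3]

Assembling the blocks gives a Jordan form
J =
  [0, 1, 0]
  [0, 0, 1]
  [0, 0, 0]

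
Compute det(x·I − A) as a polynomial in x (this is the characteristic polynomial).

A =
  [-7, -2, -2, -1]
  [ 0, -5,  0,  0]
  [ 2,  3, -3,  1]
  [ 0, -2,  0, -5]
x^4 + 20*x^3 + 150*x^2 + 500*x + 625

Expanding det(x·I − A) (e.g. by cofactor expansion or by noting that A is similar to its Jordan form J, which has the same characteristic polynomial as A) gives
  χ_A(x) = x^4 + 20*x^3 + 150*x^2 + 500*x + 625
which factors as (x + 5)^4. The eigenvalues (with algebraic multiplicities) are λ = -5 with multiplicity 4.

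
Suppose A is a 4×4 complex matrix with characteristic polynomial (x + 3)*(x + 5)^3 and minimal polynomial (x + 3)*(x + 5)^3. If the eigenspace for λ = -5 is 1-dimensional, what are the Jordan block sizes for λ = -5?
Block sizes for λ = -5: [3]

Step 1 — from the characteristic polynomial, algebraic multiplicity of λ = -5 is 3. From dim ker(A − (-5)·I) = 1, there are exactly 1 Jordan blocks for λ = -5.
Step 2 — from the minimal polynomial, the factor (x + 5)^3 tells us the largest block for λ = -5 has size 3.
Step 3 — with total size 3, 1 blocks, and largest block 3, the block sizes (in nonincreasing order) are [3].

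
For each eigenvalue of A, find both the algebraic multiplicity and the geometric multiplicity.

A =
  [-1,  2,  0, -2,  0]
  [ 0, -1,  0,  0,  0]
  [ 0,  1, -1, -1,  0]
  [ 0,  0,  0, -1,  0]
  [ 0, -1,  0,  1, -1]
λ = -1: alg = 5, geom = 4

Step 1 — factor the characteristic polynomial to read off the algebraic multiplicities:
  χ_A(x) = (x + 1)^5

Step 2 — compute geometric multiplicities via the rank-nullity identity g(λ) = n − rank(A − λI):
  rank(A − (-1)·I) = 1, so dim ker(A − (-1)·I) = n − 1 = 4

Summary:
  λ = -1: algebraic multiplicity = 5, geometric multiplicity = 4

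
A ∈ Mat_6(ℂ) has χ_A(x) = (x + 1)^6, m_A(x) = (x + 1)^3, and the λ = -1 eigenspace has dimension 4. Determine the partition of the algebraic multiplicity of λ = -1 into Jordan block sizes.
Block sizes for λ = -1: [3, 1, 1, 1]

Step 1 — from the characteristic polynomial, algebraic multiplicity of λ = -1 is 6. From dim ker(A − (-1)·I) = 4, there are exactly 4 Jordan blocks for λ = -1.
Step 2 — from the minimal polynomial, the factor (x + 1)^3 tells us the largest block for λ = -1 has size 3.
Step 3 — with total size 6, 4 blocks, and largest block 3, the block sizes (in nonincreasing order) are [3, 1, 1, 1].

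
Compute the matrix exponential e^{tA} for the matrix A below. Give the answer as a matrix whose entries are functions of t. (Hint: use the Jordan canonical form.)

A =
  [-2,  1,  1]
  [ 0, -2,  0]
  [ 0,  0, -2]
e^{tA} =
  [exp(-2*t), t*exp(-2*t), t*exp(-2*t)]
  [0, exp(-2*t), 0]
  [0, 0, exp(-2*t)]

Strategy: write A = P · J · P⁻¹ where J is a Jordan canonical form, so e^{tA} = P · e^{tJ} · P⁻¹, and e^{tJ} can be computed block-by-block.

A has Jordan form
J =
  [-2,  1,  0]
  [ 0, -2,  0]
  [ 0,  0, -2]
(up to reordering of blocks).

Per-block formulas:
  For a 1×1 block at λ = -2: exp(t · [-2]) = [e^(-2t)].
  For a 2×2 Jordan block J_2(-2): exp(t · J_2(-2)) = e^(-2t)·(I + t·N), where N is the 2×2 nilpotent shift.

After assembling e^{tJ} and conjugating by P, we get:

e^{tA} =
  [exp(-2*t), t*exp(-2*t), t*exp(-2*t)]
  [0, exp(-2*t), 0]
  [0, 0, exp(-2*t)]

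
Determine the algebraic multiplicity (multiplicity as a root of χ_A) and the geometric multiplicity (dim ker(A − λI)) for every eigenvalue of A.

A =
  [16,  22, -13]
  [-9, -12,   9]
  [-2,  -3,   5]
λ = 3: alg = 3, geom = 1

Step 1 — factor the characteristic polynomial to read off the algebraic multiplicities:
  χ_A(x) = (x - 3)^3

Step 2 — compute geometric multiplicities via the rank-nullity identity g(λ) = n − rank(A − λI):
  rank(A − (3)·I) = 2, so dim ker(A − (3)·I) = n − 2 = 1

Summary:
  λ = 3: algebraic multiplicity = 3, geometric multiplicity = 1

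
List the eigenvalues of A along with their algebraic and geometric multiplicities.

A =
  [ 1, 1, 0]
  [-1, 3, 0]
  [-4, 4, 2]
λ = 2: alg = 3, geom = 2

Step 1 — factor the characteristic polynomial to read off the algebraic multiplicities:
  χ_A(x) = (x - 2)^3

Step 2 — compute geometric multiplicities via the rank-nullity identity g(λ) = n − rank(A − λI):
  rank(A − (2)·I) = 1, so dim ker(A − (2)·I) = n − 1 = 2

Summary:
  λ = 2: algebraic multiplicity = 3, geometric multiplicity = 2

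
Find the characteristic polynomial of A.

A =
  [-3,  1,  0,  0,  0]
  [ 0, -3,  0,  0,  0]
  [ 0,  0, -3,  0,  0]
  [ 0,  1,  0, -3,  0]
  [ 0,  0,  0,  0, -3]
x^5 + 15*x^4 + 90*x^3 + 270*x^2 + 405*x + 243

Expanding det(x·I − A) (e.g. by cofactor expansion or by noting that A is similar to its Jordan form J, which has the same characteristic polynomial as A) gives
  χ_A(x) = x^5 + 15*x^4 + 90*x^3 + 270*x^2 + 405*x + 243
which factors as (x + 3)^5. The eigenvalues (with algebraic multiplicities) are λ = -3 with multiplicity 5.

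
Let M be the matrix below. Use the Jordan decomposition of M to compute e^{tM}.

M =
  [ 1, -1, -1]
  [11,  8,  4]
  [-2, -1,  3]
e^{tM} =
  [-3*t*exp(4*t) + exp(4*t), -t*exp(4*t), -t*exp(4*t)]
  [3*t^2*exp(4*t)/2 + 11*t*exp(4*t), t^2*exp(4*t)/2 + 4*t*exp(4*t) + exp(4*t), t^2*exp(4*t)/2 + 4*t*exp(4*t)]
  [-3*t^2*exp(4*t)/2 - 2*t*exp(4*t), -t^2*exp(4*t)/2 - t*exp(4*t), -t^2*exp(4*t)/2 - t*exp(4*t) + exp(4*t)]

Strategy: write M = P · J · P⁻¹ where J is a Jordan canonical form, so e^{tM} = P · e^{tJ} · P⁻¹, and e^{tJ} can be computed block-by-block.

M has Jordan form
J =
  [4, 1, 0]
  [0, 4, 1]
  [0, 0, 4]
(up to reordering of blocks).

Per-block formulas:
  For a 3×3 Jordan block J_3(4): exp(t · J_3(4)) = e^(4t)·(I + t·N + (t^2/2)·N^2), where N is the 3×3 nilpotent shift.

After assembling e^{tJ} and conjugating by P, we get:

e^{tM} =
  [-3*t*exp(4*t) + exp(4*t), -t*exp(4*t), -t*exp(4*t)]
  [3*t^2*exp(4*t)/2 + 11*t*exp(4*t), t^2*exp(4*t)/2 + 4*t*exp(4*t) + exp(4*t), t^2*exp(4*t)/2 + 4*t*exp(4*t)]
  [-3*t^2*exp(4*t)/2 - 2*t*exp(4*t), -t^2*exp(4*t)/2 - t*exp(4*t), -t^2*exp(4*t)/2 - t*exp(4*t) + exp(4*t)]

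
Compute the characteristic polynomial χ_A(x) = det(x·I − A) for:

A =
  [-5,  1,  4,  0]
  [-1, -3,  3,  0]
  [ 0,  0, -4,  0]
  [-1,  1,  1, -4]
x^4 + 16*x^3 + 96*x^2 + 256*x + 256

Expanding det(x·I − A) (e.g. by cofactor expansion or by noting that A is similar to its Jordan form J, which has the same characteristic polynomial as A) gives
  χ_A(x) = x^4 + 16*x^3 + 96*x^2 + 256*x + 256
which factors as (x + 4)^4. The eigenvalues (with algebraic multiplicities) are λ = -4 with multiplicity 4.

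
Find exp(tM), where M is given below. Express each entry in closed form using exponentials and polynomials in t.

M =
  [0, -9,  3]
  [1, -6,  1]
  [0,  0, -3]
e^{tM} =
  [3*t*exp(-3*t) + exp(-3*t), -9*t*exp(-3*t), 3*t*exp(-3*t)]
  [t*exp(-3*t), -3*t*exp(-3*t) + exp(-3*t), t*exp(-3*t)]
  [0, 0, exp(-3*t)]

Strategy: write M = P · J · P⁻¹ where J is a Jordan canonical form, so e^{tM} = P · e^{tJ} · P⁻¹, and e^{tJ} can be computed block-by-block.

M has Jordan form
J =
  [-3,  1,  0]
  [ 0, -3,  0]
  [ 0,  0, -3]
(up to reordering of blocks).

Per-block formulas:
  For a 2×2 Jordan block J_2(-3): exp(t · J_2(-3)) = e^(-3t)·(I + t·N), where N is the 2×2 nilpotent shift.
  For a 1×1 block at λ = -3: exp(t · [-3]) = [e^(-3t)].

After assembling e^{tJ} and conjugating by P, we get:

e^{tM} =
  [3*t*exp(-3*t) + exp(-3*t), -9*t*exp(-3*t), 3*t*exp(-3*t)]
  [t*exp(-3*t), -3*t*exp(-3*t) + exp(-3*t), t*exp(-3*t)]
  [0, 0, exp(-3*t)]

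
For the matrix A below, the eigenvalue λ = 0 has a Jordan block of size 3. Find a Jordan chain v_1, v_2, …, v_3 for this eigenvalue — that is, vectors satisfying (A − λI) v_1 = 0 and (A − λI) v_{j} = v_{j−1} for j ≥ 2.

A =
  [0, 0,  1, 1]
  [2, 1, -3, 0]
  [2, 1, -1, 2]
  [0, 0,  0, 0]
A Jordan chain for λ = 0 of length 3:
v_1 = (2, -4, 0, 0)ᵀ
v_2 = (0, 2, 2, 0)ᵀ
v_3 = (1, 0, 0, 0)ᵀ

Let N = A − (0)·I. We want v_3 with N^3 v_3 = 0 but N^2 v_3 ≠ 0; then v_{j-1} := N · v_j for j = 3, …, 2.

Pick v_3 = (1, 0, 0, 0)ᵀ.
Then v_2 = N · v_3 = (0, 2, 2, 0)ᵀ.
Then v_1 = N · v_2 = (2, -4, 0, 0)ᵀ.

Sanity check: (A − (0)·I) v_1 = (0, 0, 0, 0)ᵀ = 0. ✓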